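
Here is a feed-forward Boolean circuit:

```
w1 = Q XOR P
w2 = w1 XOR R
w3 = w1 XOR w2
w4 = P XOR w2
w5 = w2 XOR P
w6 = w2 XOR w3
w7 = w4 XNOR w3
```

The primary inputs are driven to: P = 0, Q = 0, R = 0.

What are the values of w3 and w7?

w3 = 0, w7 = 1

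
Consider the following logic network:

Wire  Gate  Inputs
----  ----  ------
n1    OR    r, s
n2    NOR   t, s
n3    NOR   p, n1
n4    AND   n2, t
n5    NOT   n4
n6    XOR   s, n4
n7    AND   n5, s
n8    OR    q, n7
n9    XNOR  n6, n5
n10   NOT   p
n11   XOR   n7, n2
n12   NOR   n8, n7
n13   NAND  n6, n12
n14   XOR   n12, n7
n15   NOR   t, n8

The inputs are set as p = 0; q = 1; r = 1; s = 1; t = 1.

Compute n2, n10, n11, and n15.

n2 = 0; n10 = 1; n11 = 1; n15 = 0

n2 = t NOR s = 1 NOR 1 = 0
n4 = n2 AND t = 0 AND 1 = 0
n5 = NOT n4 = NOT 0 = 1
n7 = n5 AND s = 1 AND 1 = 1
n8 = q OR n7 = 1 OR 1 = 1
n10 = NOT p = NOT 0 = 1
n11 = n7 XOR n2 = 1 XOR 0 = 1
n15 = t NOR n8 = 1 NOR 1 = 0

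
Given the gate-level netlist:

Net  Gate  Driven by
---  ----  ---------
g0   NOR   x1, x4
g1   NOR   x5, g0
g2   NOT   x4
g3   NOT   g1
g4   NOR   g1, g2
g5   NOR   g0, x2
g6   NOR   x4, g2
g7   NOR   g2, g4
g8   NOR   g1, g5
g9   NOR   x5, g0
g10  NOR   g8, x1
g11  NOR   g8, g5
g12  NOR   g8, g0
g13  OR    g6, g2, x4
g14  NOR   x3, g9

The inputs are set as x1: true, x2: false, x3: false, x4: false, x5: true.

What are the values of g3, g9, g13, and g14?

g0 = x1 NOR x4 = true NOR false = false
g1 = x5 NOR g0 = true NOR false = false
g2 = NOT x4 = NOT false = true
g3 = NOT g1 = NOT false = true
g6 = x4 NOR g2 = false NOR true = false
g9 = x5 NOR g0 = true NOR false = false
g13 = g6 OR g2 OR x4 = false OR true OR false = true
g14 = x3 NOR g9 = false NOR false = true

g3 = true, g9 = false, g13 = true, g14 = true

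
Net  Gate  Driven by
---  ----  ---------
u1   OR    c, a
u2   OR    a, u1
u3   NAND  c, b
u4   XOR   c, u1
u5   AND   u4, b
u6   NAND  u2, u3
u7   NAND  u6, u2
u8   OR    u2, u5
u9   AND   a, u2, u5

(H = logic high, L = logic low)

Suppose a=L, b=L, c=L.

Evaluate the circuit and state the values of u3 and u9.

u1 = c OR a = L OR L = L
u2 = a OR u1 = L OR L = L
u3 = c NAND b = L NAND L = H
u4 = c XOR u1 = L XOR L = L
u5 = u4 AND b = L AND L = L
u9 = a AND u2 AND u5 = L AND L AND L = L

u3 = H  u9 = L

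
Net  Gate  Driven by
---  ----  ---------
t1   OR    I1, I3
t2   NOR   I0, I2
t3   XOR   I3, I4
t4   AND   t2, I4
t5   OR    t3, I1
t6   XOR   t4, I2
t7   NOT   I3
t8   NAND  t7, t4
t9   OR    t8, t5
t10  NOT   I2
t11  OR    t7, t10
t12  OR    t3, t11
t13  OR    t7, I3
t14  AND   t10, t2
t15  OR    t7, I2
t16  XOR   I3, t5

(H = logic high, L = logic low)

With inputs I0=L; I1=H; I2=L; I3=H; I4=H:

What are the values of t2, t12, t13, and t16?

t2 = I0 NOR I2 = L NOR L = H
t3 = I3 XOR I4 = H XOR H = L
t5 = t3 OR I1 = L OR H = H
t7 = NOT I3 = NOT H = L
t10 = NOT I2 = NOT L = H
t11 = t7 OR t10 = L OR H = H
t12 = t3 OR t11 = L OR H = H
t13 = t7 OR I3 = L OR H = H
t16 = I3 XOR t5 = H XOR H = L

t2 = H  t12 = H  t13 = H  t16 = L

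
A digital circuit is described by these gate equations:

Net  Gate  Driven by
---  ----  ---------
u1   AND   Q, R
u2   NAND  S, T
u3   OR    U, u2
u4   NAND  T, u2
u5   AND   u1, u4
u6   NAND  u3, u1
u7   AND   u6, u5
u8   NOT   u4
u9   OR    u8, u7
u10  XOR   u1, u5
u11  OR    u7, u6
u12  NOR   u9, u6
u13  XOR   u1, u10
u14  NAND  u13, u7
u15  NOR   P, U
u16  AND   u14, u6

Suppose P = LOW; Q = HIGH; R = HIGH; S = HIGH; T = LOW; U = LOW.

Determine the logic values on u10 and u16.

u10 = LOW, u16 = LOW

u1 = Q AND R = HIGH AND HIGH = HIGH
u2 = S NAND T = HIGH NAND LOW = HIGH
u3 = U OR u2 = LOW OR HIGH = HIGH
u4 = T NAND u2 = LOW NAND HIGH = HIGH
u5 = u1 AND u4 = HIGH AND HIGH = HIGH
u6 = u3 NAND u1 = HIGH NAND HIGH = LOW
u7 = u6 AND u5 = LOW AND HIGH = LOW
u10 = u1 XOR u5 = HIGH XOR HIGH = LOW
u13 = u1 XOR u10 = HIGH XOR LOW = HIGH
u14 = u13 NAND u7 = HIGH NAND LOW = HIGH
u16 = u14 AND u6 = HIGH AND LOW = LOW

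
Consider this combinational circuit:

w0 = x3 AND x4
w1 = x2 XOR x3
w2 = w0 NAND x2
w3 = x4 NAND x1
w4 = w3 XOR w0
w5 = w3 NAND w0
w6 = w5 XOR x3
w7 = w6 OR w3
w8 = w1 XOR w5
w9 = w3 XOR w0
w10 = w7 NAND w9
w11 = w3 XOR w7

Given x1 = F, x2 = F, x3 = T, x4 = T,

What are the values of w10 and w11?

w10 = T; w11 = F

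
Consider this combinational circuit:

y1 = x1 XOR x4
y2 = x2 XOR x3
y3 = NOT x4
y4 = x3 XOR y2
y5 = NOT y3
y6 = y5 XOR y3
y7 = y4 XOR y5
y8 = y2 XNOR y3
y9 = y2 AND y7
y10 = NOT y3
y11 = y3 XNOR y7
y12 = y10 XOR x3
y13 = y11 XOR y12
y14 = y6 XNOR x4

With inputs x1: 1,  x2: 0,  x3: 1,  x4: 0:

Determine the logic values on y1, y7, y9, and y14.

y1 = 1; y7 = 0; y9 = 0; y14 = 0

y1 = x1 XOR x4 = 1 XOR 0 = 1
y2 = x2 XOR x3 = 0 XOR 1 = 1
y3 = NOT x4 = NOT 0 = 1
y4 = x3 XOR y2 = 1 XOR 1 = 0
y5 = NOT y3 = NOT 1 = 0
y6 = y5 XOR y3 = 0 XOR 1 = 1
y7 = y4 XOR y5 = 0 XOR 0 = 0
y9 = y2 AND y7 = 1 AND 0 = 0
y14 = y6 XNOR x4 = 1 XNOR 0 = 0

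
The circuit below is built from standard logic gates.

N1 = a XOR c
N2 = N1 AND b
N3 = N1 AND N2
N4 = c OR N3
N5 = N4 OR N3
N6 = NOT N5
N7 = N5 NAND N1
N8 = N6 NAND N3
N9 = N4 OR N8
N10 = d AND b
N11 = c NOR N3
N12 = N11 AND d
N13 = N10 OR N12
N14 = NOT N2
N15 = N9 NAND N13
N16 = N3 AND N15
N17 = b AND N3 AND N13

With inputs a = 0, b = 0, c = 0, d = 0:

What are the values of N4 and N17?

N4 = 0, N17 = 0

N1 = a XOR c = 0 XOR 0 = 0
N2 = N1 AND b = 0 AND 0 = 0
N3 = N1 AND N2 = 0 AND 0 = 0
N4 = c OR N3 = 0 OR 0 = 0
N10 = d AND b = 0 AND 0 = 0
N11 = c NOR N3 = 0 NOR 0 = 1
N12 = N11 AND d = 1 AND 0 = 0
N13 = N10 OR N12 = 0 OR 0 = 0
N17 = b AND N3 AND N13 = 0 AND 0 AND 0 = 0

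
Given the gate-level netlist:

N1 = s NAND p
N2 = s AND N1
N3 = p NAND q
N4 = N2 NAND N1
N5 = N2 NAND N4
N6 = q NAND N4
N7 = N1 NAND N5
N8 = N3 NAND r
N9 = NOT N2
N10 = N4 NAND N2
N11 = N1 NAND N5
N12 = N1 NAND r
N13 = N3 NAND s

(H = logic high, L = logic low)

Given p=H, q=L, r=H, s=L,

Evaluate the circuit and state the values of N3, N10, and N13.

N1 = s NAND p = L NAND H = H
N2 = s AND N1 = L AND H = L
N3 = p NAND q = H NAND L = H
N4 = N2 NAND N1 = L NAND H = H
N10 = N4 NAND N2 = H NAND L = H
N13 = N3 NAND s = H NAND L = H

N3 = H; N10 = H; N13 = H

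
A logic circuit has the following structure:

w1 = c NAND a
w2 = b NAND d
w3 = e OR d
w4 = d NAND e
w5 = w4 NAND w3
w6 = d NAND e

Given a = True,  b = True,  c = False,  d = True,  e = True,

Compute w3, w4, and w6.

w3 = True, w4 = False, w6 = False

w3 = e OR d = True OR True = True
w4 = d NAND e = True NAND True = False
w6 = d NAND e = True NAND True = False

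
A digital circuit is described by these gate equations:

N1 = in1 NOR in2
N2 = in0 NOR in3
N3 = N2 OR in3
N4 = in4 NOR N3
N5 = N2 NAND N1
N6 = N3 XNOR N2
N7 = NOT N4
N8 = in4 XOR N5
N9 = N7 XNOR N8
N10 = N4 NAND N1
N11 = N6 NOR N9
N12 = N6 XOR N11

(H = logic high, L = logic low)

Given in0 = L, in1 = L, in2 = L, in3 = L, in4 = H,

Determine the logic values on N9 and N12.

N1 = in1 NOR in2 = L NOR L = H
N2 = in0 NOR in3 = L NOR L = H
N3 = N2 OR in3 = H OR L = H
N4 = in4 NOR N3 = H NOR H = L
N5 = N2 NAND N1 = H NAND H = L
N6 = N3 XNOR N2 = H XNOR H = H
N7 = NOT N4 = NOT L = H
N8 = in4 XOR N5 = H XOR L = H
N9 = N7 XNOR N8 = H XNOR H = H
N11 = N6 NOR N9 = H NOR H = L
N12 = N6 XOR N11 = H XOR L = H

N9 = H, N12 = H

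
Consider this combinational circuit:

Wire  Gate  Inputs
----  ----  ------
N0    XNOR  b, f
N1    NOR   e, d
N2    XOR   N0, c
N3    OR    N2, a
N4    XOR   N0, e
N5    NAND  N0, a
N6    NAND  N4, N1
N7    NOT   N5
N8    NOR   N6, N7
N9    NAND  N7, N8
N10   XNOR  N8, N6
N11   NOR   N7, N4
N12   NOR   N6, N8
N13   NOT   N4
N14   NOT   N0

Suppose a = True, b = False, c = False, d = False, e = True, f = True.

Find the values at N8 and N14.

N0 = b XNOR f = False XNOR True = False
N1 = e NOR d = True NOR False = False
N4 = N0 XOR e = False XOR True = True
N5 = N0 NAND a = False NAND True = True
N6 = N4 NAND N1 = True NAND False = True
N7 = NOT N5 = NOT True = False
N8 = N6 NOR N7 = True NOR False = False
N14 = NOT N0 = NOT False = True

N8 = False  N14 = True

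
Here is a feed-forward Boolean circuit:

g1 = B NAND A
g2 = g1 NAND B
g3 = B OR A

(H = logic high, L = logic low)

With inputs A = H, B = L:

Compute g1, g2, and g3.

g1 = H; g2 = H; g3 = H

g1 = B NAND A = L NAND H = H
g2 = g1 NAND B = H NAND L = H
g3 = B OR A = L OR H = H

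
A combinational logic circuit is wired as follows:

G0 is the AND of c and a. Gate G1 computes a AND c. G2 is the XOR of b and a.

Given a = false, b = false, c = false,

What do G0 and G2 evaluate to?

G0 = c AND a = false AND false = false
G2 = b XOR a = false XOR false = false

G0 = false, G2 = false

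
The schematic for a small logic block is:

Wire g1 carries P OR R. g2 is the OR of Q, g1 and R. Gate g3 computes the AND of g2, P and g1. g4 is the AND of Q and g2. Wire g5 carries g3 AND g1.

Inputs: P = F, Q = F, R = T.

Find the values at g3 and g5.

g3 = F  g5 = F

g1 = P OR R = F OR T = T
g2 = Q OR g1 OR R = F OR T OR T = T
g3 = g2 AND P AND g1 = T AND F AND T = F
g5 = g3 AND g1 = F AND T = F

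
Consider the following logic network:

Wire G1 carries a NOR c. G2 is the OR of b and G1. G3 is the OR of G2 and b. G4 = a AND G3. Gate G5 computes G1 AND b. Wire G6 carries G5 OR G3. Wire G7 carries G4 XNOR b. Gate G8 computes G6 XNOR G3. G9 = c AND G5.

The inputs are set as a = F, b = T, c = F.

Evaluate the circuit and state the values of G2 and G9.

G1 = a NOR c = F NOR F = T
G2 = b OR G1 = T OR T = T
G5 = G1 AND b = T AND T = T
G9 = c AND G5 = F AND T = F

G2 = T, G9 = F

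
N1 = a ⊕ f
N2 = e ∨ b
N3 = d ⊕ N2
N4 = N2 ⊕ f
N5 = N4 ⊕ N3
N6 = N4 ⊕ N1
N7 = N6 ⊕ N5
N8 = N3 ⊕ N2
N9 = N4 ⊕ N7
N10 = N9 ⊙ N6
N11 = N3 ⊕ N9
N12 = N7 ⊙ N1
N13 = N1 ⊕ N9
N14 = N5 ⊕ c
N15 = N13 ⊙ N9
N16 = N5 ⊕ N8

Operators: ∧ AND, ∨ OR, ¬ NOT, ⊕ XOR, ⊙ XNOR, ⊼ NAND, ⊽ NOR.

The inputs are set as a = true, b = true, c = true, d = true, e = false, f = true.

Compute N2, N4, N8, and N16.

N2 = e OR b = false OR true = true
N3 = d XOR N2 = true XOR true = false
N4 = N2 XOR f = true XOR true = false
N5 = N4 XOR N3 = false XOR false = false
N8 = N3 XOR N2 = false XOR true = true
N16 = N5 XOR N8 = false XOR true = true

N2 = true; N4 = false; N8 = true; N16 = true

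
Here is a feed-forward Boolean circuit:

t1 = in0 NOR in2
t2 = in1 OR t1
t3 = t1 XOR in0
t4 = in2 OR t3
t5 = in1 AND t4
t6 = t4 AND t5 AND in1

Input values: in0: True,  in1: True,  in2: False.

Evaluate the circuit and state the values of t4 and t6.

t1 = in0 NOR in2 = True NOR False = False
t3 = t1 XOR in0 = False XOR True = True
t4 = in2 OR t3 = False OR True = True
t5 = in1 AND t4 = True AND True = True
t6 = t4 AND t5 AND in1 = True AND True AND True = True

t4 = True; t6 = True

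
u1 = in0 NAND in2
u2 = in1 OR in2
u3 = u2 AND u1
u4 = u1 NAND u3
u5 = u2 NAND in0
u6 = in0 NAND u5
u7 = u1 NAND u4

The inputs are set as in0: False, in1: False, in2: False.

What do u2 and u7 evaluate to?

u1 = in0 NAND in2 = False NAND False = True
u2 = in1 OR in2 = False OR False = False
u3 = u2 AND u1 = False AND True = False
u4 = u1 NAND u3 = True NAND False = True
u7 = u1 NAND u4 = True NAND True = False

u2 = False  u7 = False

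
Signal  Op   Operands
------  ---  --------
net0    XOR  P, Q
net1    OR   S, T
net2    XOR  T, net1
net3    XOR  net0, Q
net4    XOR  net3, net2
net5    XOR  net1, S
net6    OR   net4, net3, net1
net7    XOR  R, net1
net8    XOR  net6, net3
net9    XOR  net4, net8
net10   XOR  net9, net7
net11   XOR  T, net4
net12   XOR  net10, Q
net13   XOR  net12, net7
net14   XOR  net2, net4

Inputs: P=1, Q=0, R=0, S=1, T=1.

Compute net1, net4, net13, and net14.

net0 = P XOR Q = 1 XOR 0 = 1
net1 = S OR T = 1 OR 1 = 1
net2 = T XOR net1 = 1 XOR 1 = 0
net3 = net0 XOR Q = 1 XOR 0 = 1
net4 = net3 XOR net2 = 1 XOR 0 = 1
net6 = net4 OR net3 OR net1 = 1 OR 1 OR 1 = 1
net7 = R XOR net1 = 0 XOR 1 = 1
net8 = net6 XOR net3 = 1 XOR 1 = 0
net9 = net4 XOR net8 = 1 XOR 0 = 1
net10 = net9 XOR net7 = 1 XOR 1 = 0
net12 = net10 XOR Q = 0 XOR 0 = 0
net13 = net12 XOR net7 = 0 XOR 1 = 1
net14 = net2 XOR net4 = 0 XOR 1 = 1

net1 = 1  net4 = 1  net13 = 1  net14 = 1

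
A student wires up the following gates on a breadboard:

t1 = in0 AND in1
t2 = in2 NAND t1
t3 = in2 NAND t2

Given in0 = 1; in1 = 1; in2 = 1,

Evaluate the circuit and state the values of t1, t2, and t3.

t1 = 1, t2 = 0, t3 = 1

t1 = in0 AND in1 = 1 AND 1 = 1
t2 = in2 NAND t1 = 1 NAND 1 = 0
t3 = in2 NAND t2 = 1 NAND 0 = 1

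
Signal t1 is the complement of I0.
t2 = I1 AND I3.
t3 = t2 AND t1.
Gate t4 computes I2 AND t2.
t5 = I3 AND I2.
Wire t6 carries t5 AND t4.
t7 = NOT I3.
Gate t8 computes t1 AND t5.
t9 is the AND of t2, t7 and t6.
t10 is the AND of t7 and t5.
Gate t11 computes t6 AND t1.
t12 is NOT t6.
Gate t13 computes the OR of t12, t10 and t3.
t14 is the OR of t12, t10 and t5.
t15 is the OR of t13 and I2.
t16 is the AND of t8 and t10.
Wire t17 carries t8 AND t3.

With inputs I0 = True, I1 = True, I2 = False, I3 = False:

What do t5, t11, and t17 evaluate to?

t5 = False, t11 = False, t17 = False

t1 = NOT I0 = NOT True = False
t2 = I1 AND I3 = True AND False = False
t3 = t2 AND t1 = False AND False = False
t4 = I2 AND t2 = False AND False = False
t5 = I3 AND I2 = False AND False = False
t6 = t5 AND t4 = False AND False = False
t8 = t1 AND t5 = False AND False = False
t11 = t6 AND t1 = False AND False = False
t17 = t8 AND t3 = False AND False = False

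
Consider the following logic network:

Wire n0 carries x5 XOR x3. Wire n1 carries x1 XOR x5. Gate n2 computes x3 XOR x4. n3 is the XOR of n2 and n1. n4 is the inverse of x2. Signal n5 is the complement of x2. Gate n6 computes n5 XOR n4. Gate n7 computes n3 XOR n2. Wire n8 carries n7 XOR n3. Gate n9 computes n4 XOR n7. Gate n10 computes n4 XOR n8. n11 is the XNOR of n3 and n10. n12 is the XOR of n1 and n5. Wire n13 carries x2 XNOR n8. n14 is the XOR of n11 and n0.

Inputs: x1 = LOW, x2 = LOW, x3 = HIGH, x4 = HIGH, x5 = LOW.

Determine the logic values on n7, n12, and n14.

n0 = x5 XOR x3 = LOW XOR HIGH = HIGH
n1 = x1 XOR x5 = LOW XOR LOW = LOW
n2 = x3 XOR x4 = HIGH XOR HIGH = LOW
n3 = n2 XOR n1 = LOW XOR LOW = LOW
n4 = NOT x2 = NOT LOW = HIGH
n5 = NOT x2 = NOT LOW = HIGH
n7 = n3 XOR n2 = LOW XOR LOW = LOW
n8 = n7 XOR n3 = LOW XOR LOW = LOW
n10 = n4 XOR n8 = HIGH XOR LOW = HIGH
n11 = n3 XNOR n10 = LOW XNOR HIGH = LOW
n12 = n1 XOR n5 = LOW XOR HIGH = HIGH
n14 = n11 XOR n0 = LOW XOR HIGH = HIGH

n7 = LOW  n12 = HIGH  n14 = HIGH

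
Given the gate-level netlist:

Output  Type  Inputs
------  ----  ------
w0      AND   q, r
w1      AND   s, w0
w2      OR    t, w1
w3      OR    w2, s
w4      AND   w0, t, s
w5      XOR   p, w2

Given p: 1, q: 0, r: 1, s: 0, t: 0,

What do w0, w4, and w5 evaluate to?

w0 = q AND r = 0 AND 1 = 0
w1 = s AND w0 = 0 AND 0 = 0
w2 = t OR w1 = 0 OR 0 = 0
w4 = w0 AND t AND s = 0 AND 0 AND 0 = 0
w5 = p XOR w2 = 1 XOR 0 = 1

w0 = 0, w4 = 0, w5 = 1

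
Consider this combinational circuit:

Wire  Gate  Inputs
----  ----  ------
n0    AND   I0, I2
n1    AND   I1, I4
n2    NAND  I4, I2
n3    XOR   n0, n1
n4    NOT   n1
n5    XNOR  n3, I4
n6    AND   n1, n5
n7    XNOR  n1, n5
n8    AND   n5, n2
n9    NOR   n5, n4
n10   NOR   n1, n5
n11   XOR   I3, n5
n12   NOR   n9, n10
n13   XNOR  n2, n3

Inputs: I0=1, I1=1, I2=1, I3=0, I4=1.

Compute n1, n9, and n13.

n0 = I0 AND I2 = 1 AND 1 = 1
n1 = I1 AND I4 = 1 AND 1 = 1
n2 = I4 NAND I2 = 1 NAND 1 = 0
n3 = n0 XOR n1 = 1 XOR 1 = 0
n4 = NOT n1 = NOT 1 = 0
n5 = n3 XNOR I4 = 0 XNOR 1 = 0
n9 = n5 NOR n4 = 0 NOR 0 = 1
n13 = n2 XNOR n3 = 0 XNOR 0 = 1

n1 = 1, n9 = 1, n13 = 1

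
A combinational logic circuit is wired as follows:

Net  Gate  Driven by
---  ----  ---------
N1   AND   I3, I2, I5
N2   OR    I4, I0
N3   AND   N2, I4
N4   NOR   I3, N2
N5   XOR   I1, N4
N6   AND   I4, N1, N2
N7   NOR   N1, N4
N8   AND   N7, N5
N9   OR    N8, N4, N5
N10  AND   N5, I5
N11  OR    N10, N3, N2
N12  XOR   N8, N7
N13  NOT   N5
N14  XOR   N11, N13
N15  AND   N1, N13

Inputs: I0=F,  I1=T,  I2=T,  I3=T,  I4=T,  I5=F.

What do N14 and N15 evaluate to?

N14 = T; N15 = F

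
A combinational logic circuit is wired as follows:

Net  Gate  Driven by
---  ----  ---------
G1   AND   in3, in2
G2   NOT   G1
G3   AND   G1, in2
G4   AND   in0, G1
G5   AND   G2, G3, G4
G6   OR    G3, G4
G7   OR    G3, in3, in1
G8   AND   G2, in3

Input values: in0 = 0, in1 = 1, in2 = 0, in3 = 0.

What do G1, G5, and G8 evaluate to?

G1 = 0  G5 = 0  G8 = 0

G1 = in3 AND in2 = 0 AND 0 = 0
G2 = NOT G1 = NOT 0 = 1
G3 = G1 AND in2 = 0 AND 0 = 0
G4 = in0 AND G1 = 0 AND 0 = 0
G5 = G2 AND G3 AND G4 = 1 AND 0 AND 0 = 0
G8 = G2 AND in3 = 1 AND 0 = 0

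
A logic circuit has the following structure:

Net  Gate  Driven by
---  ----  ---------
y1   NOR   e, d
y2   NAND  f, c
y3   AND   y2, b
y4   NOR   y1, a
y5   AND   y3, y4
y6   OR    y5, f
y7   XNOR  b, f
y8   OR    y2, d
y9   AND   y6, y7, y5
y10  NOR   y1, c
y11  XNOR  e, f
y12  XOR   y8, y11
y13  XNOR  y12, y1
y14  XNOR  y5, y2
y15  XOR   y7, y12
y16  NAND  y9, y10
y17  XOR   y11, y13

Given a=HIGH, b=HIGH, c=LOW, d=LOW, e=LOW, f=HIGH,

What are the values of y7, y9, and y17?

y7 = HIGH; y9 = LOW; y17 = HIGH

y1 = e NOR d = LOW NOR LOW = HIGH
y2 = f NAND c = HIGH NAND LOW = HIGH
y3 = y2 AND b = HIGH AND HIGH = HIGH
y4 = y1 NOR a = HIGH NOR HIGH = LOW
y5 = y3 AND y4 = HIGH AND LOW = LOW
y6 = y5 OR f = LOW OR HIGH = HIGH
y7 = b XNOR f = HIGH XNOR HIGH = HIGH
y8 = y2 OR d = HIGH OR LOW = HIGH
y9 = y6 AND y7 AND y5 = HIGH AND HIGH AND LOW = LOW
y11 = e XNOR f = LOW XNOR HIGH = LOW
y12 = y8 XOR y11 = HIGH XOR LOW = HIGH
y13 = y12 XNOR y1 = HIGH XNOR HIGH = HIGH
y17 = y11 XOR y13 = LOW XOR HIGH = HIGH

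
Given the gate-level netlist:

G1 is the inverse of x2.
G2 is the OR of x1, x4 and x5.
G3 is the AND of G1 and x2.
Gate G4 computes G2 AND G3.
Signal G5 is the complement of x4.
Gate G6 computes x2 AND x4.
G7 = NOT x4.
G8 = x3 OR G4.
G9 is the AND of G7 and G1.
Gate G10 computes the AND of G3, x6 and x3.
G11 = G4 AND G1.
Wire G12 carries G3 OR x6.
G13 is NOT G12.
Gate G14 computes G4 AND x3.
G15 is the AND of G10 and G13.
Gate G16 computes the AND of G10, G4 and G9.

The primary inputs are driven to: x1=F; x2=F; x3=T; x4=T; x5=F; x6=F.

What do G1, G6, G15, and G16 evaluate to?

G1 = T, G6 = F, G15 = F, G16 = F

G1 = NOT x2 = NOT F = T
G2 = x1 OR x4 OR x5 = F OR T OR F = T
G3 = G1 AND x2 = T AND F = F
G4 = G2 AND G3 = T AND F = F
G6 = x2 AND x4 = F AND T = F
G7 = NOT x4 = NOT T = F
G9 = G7 AND G1 = F AND T = F
G10 = G3 AND x6 AND x3 = F AND F AND T = F
G12 = G3 OR x6 = F OR F = F
G13 = NOT G12 = NOT F = T
G15 = G10 AND G13 = F AND T = F
G16 = G10 AND G4 AND G9 = F AND F AND F = F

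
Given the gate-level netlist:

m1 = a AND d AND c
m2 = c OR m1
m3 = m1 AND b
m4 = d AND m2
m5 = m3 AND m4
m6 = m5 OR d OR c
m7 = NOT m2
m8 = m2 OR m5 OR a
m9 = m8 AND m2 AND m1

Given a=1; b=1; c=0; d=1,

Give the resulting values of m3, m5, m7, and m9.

m3 = 0, m5 = 0, m7 = 1, m9 = 0

m1 = a AND d AND c = 1 AND 1 AND 0 = 0
m2 = c OR m1 = 0 OR 0 = 0
m3 = m1 AND b = 0 AND 1 = 0
m4 = d AND m2 = 1 AND 0 = 0
m5 = m3 AND m4 = 0 AND 0 = 0
m7 = NOT m2 = NOT 0 = 1
m8 = m2 OR m5 OR a = 0 OR 0 OR 1 = 1
m9 = m8 AND m2 AND m1 = 1 AND 0 AND 0 = 0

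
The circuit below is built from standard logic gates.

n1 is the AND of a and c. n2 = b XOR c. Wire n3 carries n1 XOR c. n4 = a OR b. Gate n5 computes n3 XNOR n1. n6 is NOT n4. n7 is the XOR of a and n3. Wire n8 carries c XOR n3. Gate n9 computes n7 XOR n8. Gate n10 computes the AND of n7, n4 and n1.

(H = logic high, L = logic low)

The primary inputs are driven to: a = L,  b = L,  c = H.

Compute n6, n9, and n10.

n1 = a AND c = L AND H = L
n3 = n1 XOR c = L XOR H = H
n4 = a OR b = L OR L = L
n6 = NOT n4 = NOT L = H
n7 = a XOR n3 = L XOR H = H
n8 = c XOR n3 = H XOR H = L
n9 = n7 XOR n8 = H XOR L = H
n10 = n7 AND n4 AND n1 = H AND L AND L = L

n6 = H, n9 = H, n10 = L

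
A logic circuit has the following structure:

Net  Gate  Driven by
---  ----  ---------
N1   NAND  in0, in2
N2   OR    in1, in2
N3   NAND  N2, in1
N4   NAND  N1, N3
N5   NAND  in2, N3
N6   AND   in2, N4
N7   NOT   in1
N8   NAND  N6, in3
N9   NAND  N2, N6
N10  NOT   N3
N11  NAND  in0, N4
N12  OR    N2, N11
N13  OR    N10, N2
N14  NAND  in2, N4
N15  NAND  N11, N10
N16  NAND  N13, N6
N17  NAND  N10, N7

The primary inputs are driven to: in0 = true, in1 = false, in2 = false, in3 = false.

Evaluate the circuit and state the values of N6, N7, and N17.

N6 = false, N7 = true, N17 = true

N1 = in0 NAND in2 = true NAND false = true
N2 = in1 OR in2 = false OR false = false
N3 = N2 NAND in1 = false NAND false = true
N4 = N1 NAND N3 = true NAND true = false
N6 = in2 AND N4 = false AND false = false
N7 = NOT in1 = NOT false = true
N10 = NOT N3 = NOT true = false
N17 = N10 NAND N7 = false NAND true = true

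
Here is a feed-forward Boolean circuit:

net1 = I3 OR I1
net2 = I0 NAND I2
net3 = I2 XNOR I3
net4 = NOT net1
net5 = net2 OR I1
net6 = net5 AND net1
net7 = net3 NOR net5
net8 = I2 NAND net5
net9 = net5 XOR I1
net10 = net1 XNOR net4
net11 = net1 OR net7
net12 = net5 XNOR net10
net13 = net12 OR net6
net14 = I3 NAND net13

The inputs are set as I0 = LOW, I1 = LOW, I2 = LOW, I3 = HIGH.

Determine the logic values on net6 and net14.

net6 = HIGH; net14 = LOW

net1 = I3 OR I1 = HIGH OR LOW = HIGH
net2 = I0 NAND I2 = LOW NAND LOW = HIGH
net4 = NOT net1 = NOT HIGH = LOW
net5 = net2 OR I1 = HIGH OR LOW = HIGH
net6 = net5 AND net1 = HIGH AND HIGH = HIGH
net10 = net1 XNOR net4 = HIGH XNOR LOW = LOW
net12 = net5 XNOR net10 = HIGH XNOR LOW = LOW
net13 = net12 OR net6 = LOW OR HIGH = HIGH
net14 = I3 NAND net13 = HIGH NAND HIGH = LOW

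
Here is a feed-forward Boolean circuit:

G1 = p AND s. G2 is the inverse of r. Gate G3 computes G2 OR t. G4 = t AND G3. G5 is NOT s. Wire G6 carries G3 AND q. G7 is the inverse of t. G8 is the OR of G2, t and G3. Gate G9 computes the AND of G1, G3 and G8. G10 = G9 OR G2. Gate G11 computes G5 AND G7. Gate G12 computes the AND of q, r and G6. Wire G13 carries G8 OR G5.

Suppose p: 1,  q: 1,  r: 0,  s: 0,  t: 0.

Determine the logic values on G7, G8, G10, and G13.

G7 = 1  G8 = 1  G10 = 1  G13 = 1

G1 = p AND s = 1 AND 0 = 0
G2 = NOT r = NOT 0 = 1
G3 = G2 OR t = 1 OR 0 = 1
G5 = NOT s = NOT 0 = 1
G7 = NOT t = NOT 0 = 1
G8 = G2 OR t OR G3 = 1 OR 0 OR 1 = 1
G9 = G1 AND G3 AND G8 = 0 AND 1 AND 1 = 0
G10 = G9 OR G2 = 0 OR 1 = 1
G13 = G8 OR G5 = 1 OR 1 = 1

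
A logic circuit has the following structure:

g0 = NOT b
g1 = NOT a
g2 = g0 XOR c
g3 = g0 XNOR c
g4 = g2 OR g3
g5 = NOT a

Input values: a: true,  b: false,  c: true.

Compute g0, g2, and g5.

g0 = true, g2 = false, g5 = false

g0 = NOT b = NOT false = true
g2 = g0 XOR c = true XOR true = false
g5 = NOT a = NOT true = false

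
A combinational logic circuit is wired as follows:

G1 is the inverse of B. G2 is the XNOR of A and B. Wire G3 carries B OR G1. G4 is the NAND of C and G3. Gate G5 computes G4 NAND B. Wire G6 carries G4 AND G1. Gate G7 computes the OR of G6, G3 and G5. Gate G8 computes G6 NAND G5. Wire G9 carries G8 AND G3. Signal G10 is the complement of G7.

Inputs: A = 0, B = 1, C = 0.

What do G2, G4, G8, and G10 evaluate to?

G1 = NOT B = NOT 1 = 0
G2 = A XNOR B = 0 XNOR 1 = 0
G3 = B OR G1 = 1 OR 0 = 1
G4 = C NAND G3 = 0 NAND 1 = 1
G5 = G4 NAND B = 1 NAND 1 = 0
G6 = G4 AND G1 = 1 AND 0 = 0
G7 = G6 OR G3 OR G5 = 0 OR 1 OR 0 = 1
G8 = G6 NAND G5 = 0 NAND 0 = 1
G10 = NOT G7 = NOT 1 = 0

G2 = 0, G4 = 1, G8 = 1, G10 = 0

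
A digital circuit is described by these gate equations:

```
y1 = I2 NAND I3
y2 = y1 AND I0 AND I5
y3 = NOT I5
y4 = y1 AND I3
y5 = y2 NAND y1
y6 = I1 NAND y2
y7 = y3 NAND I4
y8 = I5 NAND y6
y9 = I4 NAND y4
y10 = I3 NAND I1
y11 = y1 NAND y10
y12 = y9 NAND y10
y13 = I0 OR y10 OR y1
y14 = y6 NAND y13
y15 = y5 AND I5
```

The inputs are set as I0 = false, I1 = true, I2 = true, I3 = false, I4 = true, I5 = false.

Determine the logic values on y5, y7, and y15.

y5 = true  y7 = false  y15 = false

y1 = I2 NAND I3 = true NAND false = true
y2 = y1 AND I0 AND I5 = true AND false AND false = false
y3 = NOT I5 = NOT false = true
y5 = y2 NAND y1 = false NAND true = true
y7 = y3 NAND I4 = true NAND true = false
y15 = y5 AND I5 = true AND false = false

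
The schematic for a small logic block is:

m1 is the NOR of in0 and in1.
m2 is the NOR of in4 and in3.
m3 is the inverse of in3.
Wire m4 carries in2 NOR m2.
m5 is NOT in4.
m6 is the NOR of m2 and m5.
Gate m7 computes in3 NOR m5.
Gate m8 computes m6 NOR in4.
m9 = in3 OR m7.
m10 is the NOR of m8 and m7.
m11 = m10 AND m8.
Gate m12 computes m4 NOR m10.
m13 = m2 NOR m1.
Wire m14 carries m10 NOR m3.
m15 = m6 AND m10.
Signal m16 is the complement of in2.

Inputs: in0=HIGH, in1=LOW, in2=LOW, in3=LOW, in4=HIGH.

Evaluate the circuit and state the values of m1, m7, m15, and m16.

m1 = LOW, m7 = HIGH, m15 = LOW, m16 = HIGH

m1 = in0 NOR in1 = HIGH NOR LOW = LOW
m2 = in4 NOR in3 = HIGH NOR LOW = LOW
m5 = NOT in4 = NOT HIGH = LOW
m6 = m2 NOR m5 = LOW NOR LOW = HIGH
m7 = in3 NOR m5 = LOW NOR LOW = HIGH
m8 = m6 NOR in4 = HIGH NOR HIGH = LOW
m10 = m8 NOR m7 = LOW NOR HIGH = LOW
m15 = m6 AND m10 = HIGH AND LOW = LOW
m16 = NOT in2 = NOT LOW = HIGH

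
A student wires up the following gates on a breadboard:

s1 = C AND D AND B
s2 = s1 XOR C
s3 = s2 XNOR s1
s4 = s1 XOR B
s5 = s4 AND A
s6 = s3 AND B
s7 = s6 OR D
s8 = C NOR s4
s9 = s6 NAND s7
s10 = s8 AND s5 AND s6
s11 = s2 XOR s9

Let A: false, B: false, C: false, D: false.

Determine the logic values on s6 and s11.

s1 = C AND D AND B = false AND false AND false = false
s2 = s1 XOR C = false XOR false = false
s3 = s2 XNOR s1 = false XNOR false = true
s6 = s3 AND B = true AND false = false
s7 = s6 OR D = false OR false = false
s9 = s6 NAND s7 = false NAND false = true
s11 = s2 XOR s9 = false XOR true = true

s6 = false, s11 = true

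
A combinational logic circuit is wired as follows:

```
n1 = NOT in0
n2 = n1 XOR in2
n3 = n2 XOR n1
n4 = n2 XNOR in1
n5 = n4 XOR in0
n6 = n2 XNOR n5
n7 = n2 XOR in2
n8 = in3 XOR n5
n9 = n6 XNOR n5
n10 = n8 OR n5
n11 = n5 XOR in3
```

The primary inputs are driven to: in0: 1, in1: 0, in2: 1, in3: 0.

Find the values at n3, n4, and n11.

n3 = 1; n4 = 0; n11 = 1

n1 = NOT in0 = NOT 1 = 0
n2 = n1 XOR in2 = 0 XOR 1 = 1
n3 = n2 XOR n1 = 1 XOR 0 = 1
n4 = n2 XNOR in1 = 1 XNOR 0 = 0
n5 = n4 XOR in0 = 0 XOR 1 = 1
n11 = n5 XOR in3 = 1 XOR 0 = 1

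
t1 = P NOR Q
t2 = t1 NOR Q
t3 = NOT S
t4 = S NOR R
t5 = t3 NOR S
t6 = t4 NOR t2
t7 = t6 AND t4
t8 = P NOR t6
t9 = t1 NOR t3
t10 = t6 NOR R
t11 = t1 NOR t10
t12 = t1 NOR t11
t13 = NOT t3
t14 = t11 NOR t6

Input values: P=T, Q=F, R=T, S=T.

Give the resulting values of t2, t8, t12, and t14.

t1 = P NOR Q = T NOR F = F
t2 = t1 NOR Q = F NOR F = T
t4 = S NOR R = T NOR T = F
t6 = t4 NOR t2 = F NOR T = F
t8 = P NOR t6 = T NOR F = F
t10 = t6 NOR R = F NOR T = F
t11 = t1 NOR t10 = F NOR F = T
t12 = t1 NOR t11 = F NOR T = F
t14 = t11 NOR t6 = T NOR F = F

t2 = T  t8 = F  t12 = F  t14 = F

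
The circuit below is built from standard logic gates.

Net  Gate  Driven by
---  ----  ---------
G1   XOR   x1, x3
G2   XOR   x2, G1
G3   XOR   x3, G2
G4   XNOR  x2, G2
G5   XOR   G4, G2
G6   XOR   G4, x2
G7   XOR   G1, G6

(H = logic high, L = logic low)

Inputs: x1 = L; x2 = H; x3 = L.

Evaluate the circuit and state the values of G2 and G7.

G2 = H  G7 = L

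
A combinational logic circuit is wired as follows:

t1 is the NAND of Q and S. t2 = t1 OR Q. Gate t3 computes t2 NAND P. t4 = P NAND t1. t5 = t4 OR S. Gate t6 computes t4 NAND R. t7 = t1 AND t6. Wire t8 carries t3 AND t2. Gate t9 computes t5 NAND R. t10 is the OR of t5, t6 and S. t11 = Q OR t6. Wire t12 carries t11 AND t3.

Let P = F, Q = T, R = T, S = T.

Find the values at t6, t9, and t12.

t6 = F; t9 = F; t12 = T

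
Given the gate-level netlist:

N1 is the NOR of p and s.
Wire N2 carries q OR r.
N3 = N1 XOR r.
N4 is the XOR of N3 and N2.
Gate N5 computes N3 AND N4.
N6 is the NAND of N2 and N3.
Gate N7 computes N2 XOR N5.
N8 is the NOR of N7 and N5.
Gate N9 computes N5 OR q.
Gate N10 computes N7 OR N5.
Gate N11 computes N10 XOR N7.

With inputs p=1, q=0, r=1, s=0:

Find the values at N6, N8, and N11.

N6 = 0, N8 = 0, N11 = 0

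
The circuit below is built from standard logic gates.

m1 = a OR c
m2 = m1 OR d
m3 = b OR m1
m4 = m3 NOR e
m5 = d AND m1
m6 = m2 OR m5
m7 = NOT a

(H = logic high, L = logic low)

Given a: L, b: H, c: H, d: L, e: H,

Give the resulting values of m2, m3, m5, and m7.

m1 = a OR c = L OR H = H
m2 = m1 OR d = H OR L = H
m3 = b OR m1 = H OR H = H
m5 = d AND m1 = L AND H = L
m7 = NOT a = NOT L = H

m2 = H; m3 = H; m5 = L; m7 = H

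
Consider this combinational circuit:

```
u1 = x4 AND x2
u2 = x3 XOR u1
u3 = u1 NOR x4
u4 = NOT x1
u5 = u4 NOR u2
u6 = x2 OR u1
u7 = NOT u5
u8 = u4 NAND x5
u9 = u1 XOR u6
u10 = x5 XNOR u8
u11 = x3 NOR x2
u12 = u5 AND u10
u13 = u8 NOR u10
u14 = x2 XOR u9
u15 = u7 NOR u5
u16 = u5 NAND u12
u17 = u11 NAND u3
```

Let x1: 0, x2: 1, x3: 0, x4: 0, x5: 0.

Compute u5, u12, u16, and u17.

u1 = x4 AND x2 = 0 AND 1 = 0
u2 = x3 XOR u1 = 0 XOR 0 = 0
u3 = u1 NOR x4 = 0 NOR 0 = 1
u4 = NOT x1 = NOT 0 = 1
u5 = u4 NOR u2 = 1 NOR 0 = 0
u8 = u4 NAND x5 = 1 NAND 0 = 1
u10 = x5 XNOR u8 = 0 XNOR 1 = 0
u11 = x3 NOR x2 = 0 NOR 1 = 0
u12 = u5 AND u10 = 0 AND 0 = 0
u16 = u5 NAND u12 = 0 NAND 0 = 1
u17 = u11 NAND u3 = 0 NAND 1 = 1

u5 = 0  u12 = 0  u16 = 1  u17 = 1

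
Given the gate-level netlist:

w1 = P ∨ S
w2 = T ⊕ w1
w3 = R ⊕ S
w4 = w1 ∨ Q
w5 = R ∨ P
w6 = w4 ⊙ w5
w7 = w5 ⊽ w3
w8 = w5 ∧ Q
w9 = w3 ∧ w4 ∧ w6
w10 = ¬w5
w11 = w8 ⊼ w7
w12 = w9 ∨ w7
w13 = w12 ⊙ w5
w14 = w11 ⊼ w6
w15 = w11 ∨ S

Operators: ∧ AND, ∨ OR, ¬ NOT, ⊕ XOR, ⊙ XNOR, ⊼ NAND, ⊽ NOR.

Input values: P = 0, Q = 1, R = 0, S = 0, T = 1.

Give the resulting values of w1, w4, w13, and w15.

w1 = 0; w4 = 1; w13 = 0; w15 = 1

w1 = P OR S = 0 OR 0 = 0
w3 = R XOR S = 0 XOR 0 = 0
w4 = w1 OR Q = 0 OR 1 = 1
w5 = R OR P = 0 OR 0 = 0
w6 = w4 XNOR w5 = 1 XNOR 0 = 0
w7 = w5 NOR w3 = 0 NOR 0 = 1
w8 = w5 AND Q = 0 AND 1 = 0
w9 = w3 AND w4 AND w6 = 0 AND 1 AND 0 = 0
w11 = w8 NAND w7 = 0 NAND 1 = 1
w12 = w9 OR w7 = 0 OR 1 = 1
w13 = w12 XNOR w5 = 1 XNOR 0 = 0
w15 = w11 OR S = 1 OR 0 = 1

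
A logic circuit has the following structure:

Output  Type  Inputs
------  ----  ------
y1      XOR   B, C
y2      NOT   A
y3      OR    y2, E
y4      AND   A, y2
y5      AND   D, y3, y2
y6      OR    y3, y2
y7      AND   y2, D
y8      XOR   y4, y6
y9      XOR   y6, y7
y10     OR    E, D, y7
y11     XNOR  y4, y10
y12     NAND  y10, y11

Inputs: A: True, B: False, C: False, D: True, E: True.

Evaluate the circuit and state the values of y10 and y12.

y2 = NOT A = NOT True = False
y4 = A AND y2 = True AND False = False
y7 = y2 AND D = False AND True = False
y10 = E OR D OR y7 = True OR True OR False = True
y11 = y4 XNOR y10 = False XNOR True = False
y12 = y10 NAND y11 = True NAND False = True

y10 = True, y12 = True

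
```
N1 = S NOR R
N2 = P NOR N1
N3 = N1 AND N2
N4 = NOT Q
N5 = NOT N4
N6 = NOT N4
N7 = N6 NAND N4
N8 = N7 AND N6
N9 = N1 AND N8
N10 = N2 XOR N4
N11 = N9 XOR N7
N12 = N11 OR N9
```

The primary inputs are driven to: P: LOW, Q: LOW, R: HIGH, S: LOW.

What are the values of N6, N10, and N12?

N6 = LOW, N10 = LOW, N12 = HIGH

N1 = S NOR R = LOW NOR HIGH = LOW
N2 = P NOR N1 = LOW NOR LOW = HIGH
N4 = NOT Q = NOT LOW = HIGH
N6 = NOT N4 = NOT HIGH = LOW
N7 = N6 NAND N4 = LOW NAND HIGH = HIGH
N8 = N7 AND N6 = HIGH AND LOW = LOW
N9 = N1 AND N8 = LOW AND LOW = LOW
N10 = N2 XOR N4 = HIGH XOR HIGH = LOW
N11 = N9 XOR N7 = LOW XOR HIGH = HIGH
N12 = N11 OR N9 = HIGH OR LOW = HIGH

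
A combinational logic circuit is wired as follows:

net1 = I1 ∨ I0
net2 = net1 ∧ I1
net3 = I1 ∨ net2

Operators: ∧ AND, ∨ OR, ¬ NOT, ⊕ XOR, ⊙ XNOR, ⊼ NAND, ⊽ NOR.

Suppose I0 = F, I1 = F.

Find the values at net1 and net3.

net1 = F; net3 = F

net1 = I1 OR I0 = F OR F = F
net2 = net1 AND I1 = F AND F = F
net3 = I1 OR net2 = F OR F = F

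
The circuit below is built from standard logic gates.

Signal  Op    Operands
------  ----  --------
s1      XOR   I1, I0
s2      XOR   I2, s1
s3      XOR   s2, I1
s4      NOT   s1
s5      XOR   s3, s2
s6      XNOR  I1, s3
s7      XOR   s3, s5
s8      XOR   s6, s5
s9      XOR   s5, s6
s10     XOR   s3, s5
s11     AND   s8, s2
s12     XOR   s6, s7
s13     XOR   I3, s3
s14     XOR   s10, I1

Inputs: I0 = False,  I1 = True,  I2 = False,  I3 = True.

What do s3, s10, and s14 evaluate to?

s3 = False; s10 = True; s14 = False

s1 = I1 XOR I0 = True XOR False = True
s2 = I2 XOR s1 = False XOR True = True
s3 = s2 XOR I1 = True XOR True = False
s5 = s3 XOR s2 = False XOR True = True
s10 = s3 XOR s5 = False XOR True = True
s14 = s10 XOR I1 = True XOR True = False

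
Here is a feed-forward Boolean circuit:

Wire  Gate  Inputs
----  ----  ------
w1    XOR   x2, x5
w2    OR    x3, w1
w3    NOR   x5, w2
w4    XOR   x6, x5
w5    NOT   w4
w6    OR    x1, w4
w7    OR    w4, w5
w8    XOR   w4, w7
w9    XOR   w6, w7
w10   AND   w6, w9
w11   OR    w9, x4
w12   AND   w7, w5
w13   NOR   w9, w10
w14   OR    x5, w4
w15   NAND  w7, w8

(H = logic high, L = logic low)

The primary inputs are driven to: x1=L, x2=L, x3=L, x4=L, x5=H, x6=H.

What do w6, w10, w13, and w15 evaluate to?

w6 = L, w10 = L, w13 = L, w15 = L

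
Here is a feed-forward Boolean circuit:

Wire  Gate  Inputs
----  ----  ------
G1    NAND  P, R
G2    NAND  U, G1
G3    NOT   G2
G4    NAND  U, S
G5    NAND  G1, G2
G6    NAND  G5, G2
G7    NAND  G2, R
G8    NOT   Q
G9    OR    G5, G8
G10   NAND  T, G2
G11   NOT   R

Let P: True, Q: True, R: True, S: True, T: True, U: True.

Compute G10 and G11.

G10 = False  G11 = False

G1 = P NAND R = True NAND True = False
G2 = U NAND G1 = True NAND False = True
G10 = T NAND G2 = True NAND True = False
G11 = NOT R = NOT True = False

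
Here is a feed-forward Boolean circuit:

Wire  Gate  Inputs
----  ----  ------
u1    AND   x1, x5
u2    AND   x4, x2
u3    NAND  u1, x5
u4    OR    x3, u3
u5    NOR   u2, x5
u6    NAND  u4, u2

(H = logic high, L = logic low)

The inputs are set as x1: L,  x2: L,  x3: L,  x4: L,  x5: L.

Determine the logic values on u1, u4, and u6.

u1 = x1 AND x5 = L AND L = L
u2 = x4 AND x2 = L AND L = L
u3 = u1 NAND x5 = L NAND L = H
u4 = x3 OR u3 = L OR H = H
u6 = u4 NAND u2 = H NAND L = H

u1 = L, u4 = H, u6 = H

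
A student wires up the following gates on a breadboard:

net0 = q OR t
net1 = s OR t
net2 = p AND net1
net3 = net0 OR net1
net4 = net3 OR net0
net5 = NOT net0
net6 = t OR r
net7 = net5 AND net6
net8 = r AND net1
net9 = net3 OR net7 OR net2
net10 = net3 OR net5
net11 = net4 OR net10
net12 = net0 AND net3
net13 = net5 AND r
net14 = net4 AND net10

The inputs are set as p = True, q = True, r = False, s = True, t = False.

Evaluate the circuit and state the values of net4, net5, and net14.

net0 = q OR t = True OR False = True
net1 = s OR t = True OR False = True
net3 = net0 OR net1 = True OR True = True
net4 = net3 OR net0 = True OR True = True
net5 = NOT net0 = NOT True = False
net10 = net3 OR net5 = True OR False = True
net14 = net4 AND net10 = True AND True = True

net4 = True, net5 = False, net14 = True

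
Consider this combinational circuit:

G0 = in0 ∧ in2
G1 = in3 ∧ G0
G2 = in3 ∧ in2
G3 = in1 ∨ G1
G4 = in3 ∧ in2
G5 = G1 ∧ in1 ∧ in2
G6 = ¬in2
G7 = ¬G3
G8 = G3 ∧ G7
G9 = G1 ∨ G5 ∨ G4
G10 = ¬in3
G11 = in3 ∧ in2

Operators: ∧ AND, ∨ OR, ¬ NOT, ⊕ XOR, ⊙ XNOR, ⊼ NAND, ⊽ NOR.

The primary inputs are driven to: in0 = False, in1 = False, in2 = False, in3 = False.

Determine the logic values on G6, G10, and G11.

G6 = True, G10 = True, G11 = False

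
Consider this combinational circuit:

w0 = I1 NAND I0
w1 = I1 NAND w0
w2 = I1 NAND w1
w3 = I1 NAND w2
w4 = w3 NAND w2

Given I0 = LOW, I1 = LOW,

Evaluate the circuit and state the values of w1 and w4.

w0 = I1 NAND I0 = LOW NAND LOW = HIGH
w1 = I1 NAND w0 = LOW NAND HIGH = HIGH
w2 = I1 NAND w1 = LOW NAND HIGH = HIGH
w3 = I1 NAND w2 = LOW NAND HIGH = HIGH
w4 = w3 NAND w2 = HIGH NAND HIGH = LOW

w1 = HIGH; w4 = LOW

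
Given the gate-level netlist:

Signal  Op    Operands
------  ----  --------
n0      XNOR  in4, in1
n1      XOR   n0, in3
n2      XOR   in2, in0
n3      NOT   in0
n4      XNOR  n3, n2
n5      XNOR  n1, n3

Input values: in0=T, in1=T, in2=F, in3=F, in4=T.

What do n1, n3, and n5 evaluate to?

n0 = in4 XNOR in1 = T XNOR T = T
n1 = n0 XOR in3 = T XOR F = T
n3 = NOT in0 = NOT T = F
n5 = n1 XNOR n3 = T XNOR F = F

n1 = T; n3 = F; n5 = F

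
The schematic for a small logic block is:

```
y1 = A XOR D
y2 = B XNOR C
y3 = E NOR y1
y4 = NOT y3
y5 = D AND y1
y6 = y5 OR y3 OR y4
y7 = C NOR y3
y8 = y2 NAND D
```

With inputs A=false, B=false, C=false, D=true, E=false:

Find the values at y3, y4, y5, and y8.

y1 = A XOR D = false XOR true = true
y2 = B XNOR C = false XNOR false = true
y3 = E NOR y1 = false NOR true = false
y4 = NOT y3 = NOT false = true
y5 = D AND y1 = true AND true = true
y8 = y2 NAND D = true NAND true = false

y3 = false; y4 = true; y5 = true; y8 = false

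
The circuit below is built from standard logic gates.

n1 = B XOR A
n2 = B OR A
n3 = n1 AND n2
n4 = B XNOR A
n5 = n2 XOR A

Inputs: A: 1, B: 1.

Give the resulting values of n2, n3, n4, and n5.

n2 = 1; n3 = 0; n4 = 1; n5 = 0

n1 = B XOR A = 1 XOR 1 = 0
n2 = B OR A = 1 OR 1 = 1
n3 = n1 AND n2 = 0 AND 1 = 0
n4 = B XNOR A = 1 XNOR 1 = 1
n5 = n2 XOR A = 1 XOR 1 = 0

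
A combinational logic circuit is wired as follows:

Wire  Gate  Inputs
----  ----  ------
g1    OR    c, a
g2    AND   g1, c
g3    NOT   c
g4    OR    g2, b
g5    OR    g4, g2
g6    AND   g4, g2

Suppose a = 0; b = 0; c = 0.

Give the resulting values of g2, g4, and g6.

g1 = c OR a = 0 OR 0 = 0
g2 = g1 AND c = 0 AND 0 = 0
g4 = g2 OR b = 0 OR 0 = 0
g6 = g4 AND g2 = 0 AND 0 = 0

g2 = 0, g4 = 0, g6 = 0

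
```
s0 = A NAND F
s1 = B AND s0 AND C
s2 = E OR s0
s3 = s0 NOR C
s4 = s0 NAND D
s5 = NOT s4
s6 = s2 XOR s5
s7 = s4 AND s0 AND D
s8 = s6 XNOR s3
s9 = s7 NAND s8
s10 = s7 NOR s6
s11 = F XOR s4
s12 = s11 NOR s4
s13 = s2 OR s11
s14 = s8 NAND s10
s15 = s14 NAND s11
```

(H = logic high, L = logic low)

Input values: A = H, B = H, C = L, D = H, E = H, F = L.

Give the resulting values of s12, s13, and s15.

s12 = H  s13 = H  s15 = H

s0 = A NAND F = H NAND L = H
s2 = E OR s0 = H OR H = H
s3 = s0 NOR C = H NOR L = L
s4 = s0 NAND D = H NAND H = L
s5 = NOT s4 = NOT L = H
s6 = s2 XOR s5 = H XOR H = L
s7 = s4 AND s0 AND D = L AND H AND H = L
s8 = s6 XNOR s3 = L XNOR L = H
s10 = s7 NOR s6 = L NOR L = H
s11 = F XOR s4 = L XOR L = L
s12 = s11 NOR s4 = L NOR L = H
s13 = s2 OR s11 = H OR L = H
s14 = s8 NAND s10 = H NAND H = L
s15 = s14 NAND s11 = L NAND L = H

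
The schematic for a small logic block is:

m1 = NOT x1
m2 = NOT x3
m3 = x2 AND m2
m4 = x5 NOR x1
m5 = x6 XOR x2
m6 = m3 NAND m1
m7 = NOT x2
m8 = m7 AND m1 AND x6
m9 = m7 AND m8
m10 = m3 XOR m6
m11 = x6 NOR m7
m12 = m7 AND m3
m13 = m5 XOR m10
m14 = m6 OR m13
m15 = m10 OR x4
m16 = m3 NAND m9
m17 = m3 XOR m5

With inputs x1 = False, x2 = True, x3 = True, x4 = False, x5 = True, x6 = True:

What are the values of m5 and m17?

m5 = False  m17 = False

m2 = NOT x3 = NOT True = False
m3 = x2 AND m2 = True AND False = False
m5 = x6 XOR x2 = True XOR True = False
m17 = m3 XOR m5 = False XOR False = False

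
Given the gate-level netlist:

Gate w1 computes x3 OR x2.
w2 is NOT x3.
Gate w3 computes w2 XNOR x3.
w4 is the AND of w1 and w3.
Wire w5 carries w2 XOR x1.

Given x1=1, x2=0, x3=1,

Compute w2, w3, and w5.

w2 = 0, w3 = 0, w5 = 1

w2 = NOT x3 = NOT 1 = 0
w3 = w2 XNOR x3 = 0 XNOR 1 = 0
w5 = w2 XOR x1 = 0 XOR 1 = 1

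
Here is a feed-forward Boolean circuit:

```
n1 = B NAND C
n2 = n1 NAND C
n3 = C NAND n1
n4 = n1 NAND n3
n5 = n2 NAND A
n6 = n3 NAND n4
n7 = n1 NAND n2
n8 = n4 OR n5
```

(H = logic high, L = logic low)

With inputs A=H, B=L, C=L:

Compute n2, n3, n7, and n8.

n2 = H, n3 = H, n7 = L, n8 = L

n1 = B NAND C = L NAND L = H
n2 = n1 NAND C = H NAND L = H
n3 = C NAND n1 = L NAND H = H
n4 = n1 NAND n3 = H NAND H = L
n5 = n2 NAND A = H NAND H = L
n7 = n1 NAND n2 = H NAND H = L
n8 = n4 OR n5 = L OR L = L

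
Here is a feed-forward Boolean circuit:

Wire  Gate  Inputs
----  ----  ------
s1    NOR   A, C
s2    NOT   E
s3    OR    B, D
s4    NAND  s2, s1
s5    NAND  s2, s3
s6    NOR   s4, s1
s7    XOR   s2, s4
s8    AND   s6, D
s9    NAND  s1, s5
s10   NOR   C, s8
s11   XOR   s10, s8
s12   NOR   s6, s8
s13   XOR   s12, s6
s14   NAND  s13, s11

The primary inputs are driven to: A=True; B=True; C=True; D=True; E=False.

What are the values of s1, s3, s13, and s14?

s1 = False  s3 = True  s13 = True  s14 = True

s1 = A NOR C = True NOR True = False
s2 = NOT E = NOT False = True
s3 = B OR D = True OR True = True
s4 = s2 NAND s1 = True NAND False = True
s6 = s4 NOR s1 = True NOR False = False
s8 = s6 AND D = False AND True = False
s10 = C NOR s8 = True NOR False = False
s11 = s10 XOR s8 = False XOR False = False
s12 = s6 NOR s8 = False NOR False = True
s13 = s12 XOR s6 = True XOR False = True
s14 = s13 NAND s11 = True NAND False = True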